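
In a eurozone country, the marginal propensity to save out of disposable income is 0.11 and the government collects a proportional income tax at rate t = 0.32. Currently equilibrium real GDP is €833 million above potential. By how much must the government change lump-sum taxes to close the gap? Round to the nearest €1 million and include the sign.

MPC = 1 − MPS = 1 − 0.11 = 0.89.
Spending multiplier = 1/(1 − c(1−t)) = 1/(1 − 0.89×0.68) = 1/0.3948 ≈ 2.533.
Tax multiplier = −c·k = −0.89/0.3948 ≈ −2.254. Need ΔY = −€833 million, so ΔT = ΔY/(−c·k) = −(−€833 million) × 0.3948 / 0.89 ≈ +€370 million.
The government should raise lump-sum taxes by €370 million.

+€370 million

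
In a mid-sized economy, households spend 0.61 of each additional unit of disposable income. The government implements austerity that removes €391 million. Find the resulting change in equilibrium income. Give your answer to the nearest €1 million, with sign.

−€1,003 million

Government-spending multiplier = 1/(1 − MPC) = 1/(1 − 0.61) = 1/0.39 ≈ 2.564.
ΔY = k × ΔG = (−€391 million) / 0.39 ≈ −€1,003 million.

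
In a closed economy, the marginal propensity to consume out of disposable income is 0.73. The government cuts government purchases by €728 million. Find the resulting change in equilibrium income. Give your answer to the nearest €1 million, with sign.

Spending multiplier = 1/(1 − MPC) = 1/(1 − 0.73) = 1/0.27 ≈ 3.704.
ΔY = k × ΔG = (−€728 million) / 0.27 ≈ −€2,696 million.

−€2,696 million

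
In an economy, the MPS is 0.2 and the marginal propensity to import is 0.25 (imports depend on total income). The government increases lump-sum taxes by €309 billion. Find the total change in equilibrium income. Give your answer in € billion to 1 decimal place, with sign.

−€549.3 billion

MPC = 1 − MPS = 1 − 0.2 = 0.8.
A lump-sum tax change of +€309 billion shifts disposable income by −€309 billion; first-round consumption changes by −c × ΔT = −0.8 × (+€309 billion) = −€247.2 billion.
Expenditure multiplier = 1/(1 − c + m) = 1/(1 − 0.8 + 0.25) = 1/0.45 ≈ 2.222.
The tax multiplier is −c × k ≈ −1.778, so ΔY = k × (−c·ΔT) = (−€247.2 billion) / 0.45 ≈ −€549.3 billion.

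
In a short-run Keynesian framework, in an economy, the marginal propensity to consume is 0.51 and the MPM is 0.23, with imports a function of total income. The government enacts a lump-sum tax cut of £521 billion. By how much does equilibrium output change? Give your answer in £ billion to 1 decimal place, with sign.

A lump-sum tax change of −£521 billion shifts disposable income by +£521 billion; first-round consumption changes by −c × ΔT = −0.51 × (−£521 billion) = +£265.71 billion.
Expenditure multiplier = 1/(1 − c + m) = 1/(1 − 0.51 + 0.23) = 1/0.72 ≈ 1.389.
The tax multiplier is −c × k ≈ −0.708, so ΔY = k × (−c·ΔT) = (+£265.71 billion) / 0.72 ≈ +£369 billion.

+£369.0 billion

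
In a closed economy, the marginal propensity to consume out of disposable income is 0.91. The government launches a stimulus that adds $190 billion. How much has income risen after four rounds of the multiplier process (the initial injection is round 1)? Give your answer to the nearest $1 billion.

Round 1 adds ΔG = $190 billion; each later round is MPC = 0.91 times the previous.
After 4 rounds: 190 + 172.9 + 157.339 + 143.17849 = ΔG·(1 − c^4)/(1 − c) = 190 × (1 − 0.68574961)/0.09 ≈ $663 billion.

$663 billion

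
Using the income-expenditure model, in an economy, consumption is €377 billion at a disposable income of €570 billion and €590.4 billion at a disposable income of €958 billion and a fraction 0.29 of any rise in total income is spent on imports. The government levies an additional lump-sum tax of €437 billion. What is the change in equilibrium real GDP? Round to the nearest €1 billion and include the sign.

MPC = ΔC/ΔYd = (590.4 − 377)/(958 − 570) = 213.4/388 = 0.55.
A lump-sum tax change of +€437 billion shifts disposable income by −€437 billion; first-round consumption changes by −c × ΔT = −0.55 × (+€437 billion) = −€240.35 billion.
Expenditure multiplier = 1/(1 − c + m) = 1/(1 − 0.55 + 0.29) = 1/0.74 ≈ 1.351.
The tax multiplier is −c × k ≈ −0.743, so ΔY = k × (−c·ΔT) = (−€240.35 billion) / 0.74 ≈ −€325 billion.

−€325 billion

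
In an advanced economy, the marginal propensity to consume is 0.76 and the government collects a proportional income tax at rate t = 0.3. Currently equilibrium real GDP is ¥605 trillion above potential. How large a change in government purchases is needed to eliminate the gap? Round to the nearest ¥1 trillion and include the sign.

Spending multiplier = 1/(1 − c(1−t)) = 1/(1 − 0.76×0.7) = 1/0.468 ≈ 2.137.
Need ΔY = −¥605 trillion, so ΔG = ΔY/k = (−¥605 trillion) × 0.468 ≈ −¥283 trillion.
The government should cut government purchases by ¥283 trillion.

−¥283 trillion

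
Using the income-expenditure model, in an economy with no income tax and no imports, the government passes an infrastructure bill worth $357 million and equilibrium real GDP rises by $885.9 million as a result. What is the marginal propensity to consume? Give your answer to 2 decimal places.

0.60

Implied spending multiplier k = ΔY/ΔG = 885.9/357 ≈ 2.4815.
Since k = 1/(1 − MPC), MPC = 1 − 1/k = 1 − ΔG/ΔY = 1 − 357/885.9 ≈ 0.60.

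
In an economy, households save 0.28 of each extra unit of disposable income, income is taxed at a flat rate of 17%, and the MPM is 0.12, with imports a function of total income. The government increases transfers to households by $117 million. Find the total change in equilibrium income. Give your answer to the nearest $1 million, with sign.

+$161 million

MPC = 1 − MPS = 1 − 0.28 = 0.72.
The transfer change shifts disposable income by +$117 million, so first-round consumption changes by c·ΔTR = 0.72 × (+$117 million) = +$84.24 million.
Expenditure multiplier = 1/(1 − c(1−t) + m) = 1/(1 − 0.72×0.83 + 0.12) = 1/0.5224 ≈ 1.914.
The transfer multiplier is c × k ≈ 1.378, so ΔY = k × (c·ΔTR) = (+$84.24 million) / 0.5224 ≈ +$161 million.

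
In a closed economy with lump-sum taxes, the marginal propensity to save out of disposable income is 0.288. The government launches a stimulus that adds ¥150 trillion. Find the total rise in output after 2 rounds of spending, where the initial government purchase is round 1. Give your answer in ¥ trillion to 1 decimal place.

¥256.8 trillion

MPC = 1 − MPS = 1 − 0.288 = 0.712.
Round 1 adds ΔG = ¥150 trillion; each later round is MPC = 0.712 times the previous.
After 2 rounds: 150 + 106.8 = ΔG·(1 − c^2)/(1 − c) = 150 × (1 − 0.506944)/0.288 = ¥256.8 trillion.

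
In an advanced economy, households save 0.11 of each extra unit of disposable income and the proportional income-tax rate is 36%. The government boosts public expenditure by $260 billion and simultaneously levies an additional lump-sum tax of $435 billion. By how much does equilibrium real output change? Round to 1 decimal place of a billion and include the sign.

MPC = 1 − MPS = 1 − 0.11 = 0.89.
Expenditure multiplier = 1/(1 − c(1−t)) = 1/(1 − 0.89×0.64) = 1/0.4304 ≈ 2.323.
ΔG contributes k·ΔG = (+$260 billion) / 0.4304 ≈ +$604.1 billion.
ΔT of +$435 billion changes first-round spending by −c·ΔT = −$387.15 billion, contributing k·(−c·ΔT) = (−$387.15 billion) / 0.4304 ≈ −$899.5 billion.
Net ΔY = k(ΔG − c·ΔT) = (−$127.15 billion) / 0.4304 ≈ −$295.4 billion.

−$295.4 billion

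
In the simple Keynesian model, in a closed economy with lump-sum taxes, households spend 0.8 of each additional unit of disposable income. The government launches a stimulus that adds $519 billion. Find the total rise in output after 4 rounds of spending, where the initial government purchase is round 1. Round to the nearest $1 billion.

$1,532 billion

Round 1 adds ΔG = $519 billion; each later round is MPC = 0.8 times the previous.
After 4 rounds: 519 + 415.2 + 332.16 + 265.728 = ΔG·(1 − c^4)/(1 − c) = 519 × (1 − 0.4096)/0.2 ≈ $1,532 billion.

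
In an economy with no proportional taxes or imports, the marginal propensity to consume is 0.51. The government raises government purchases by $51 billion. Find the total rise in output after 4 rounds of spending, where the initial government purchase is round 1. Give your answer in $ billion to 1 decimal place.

Round 1 adds ΔG = $51 billion; each later round is MPC = 0.51 times the previous.
After 4 rounds: 51 + 26.01 + 13.2651 + 6.765201 = ΔG·(1 − c^4)/(1 − c) = 51 × (1 − 0.06765201)/0.49 ≈ $97 billion.

$97.0 billion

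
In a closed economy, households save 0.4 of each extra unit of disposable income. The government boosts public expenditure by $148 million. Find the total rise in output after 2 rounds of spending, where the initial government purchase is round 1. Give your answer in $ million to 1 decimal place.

$236.8 million

MPC = 1 − MPS = 1 − 0.4 = 0.6.
Round 1 adds ΔG = $148 million; each later round is MPC = 0.6 times the previous.
After 2 rounds: 148 + 88.8 = ΔG·(1 − c^2)/(1 − c) = 148 × (1 − 0.36)/0.4 = $236.8 million.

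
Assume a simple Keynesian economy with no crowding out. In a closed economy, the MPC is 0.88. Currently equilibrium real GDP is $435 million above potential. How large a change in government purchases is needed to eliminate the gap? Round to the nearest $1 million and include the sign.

−$52 million

Spending multiplier = 1/(1 − MPC) = 1/(1 − 0.88) = 1/0.12 ≈ 8.333.
Need ΔY = −$435 million, so ΔG = ΔY/k = (−$435 million) × 0.12 ≈ −$52 million.
The government should cut government purchases by $52 million.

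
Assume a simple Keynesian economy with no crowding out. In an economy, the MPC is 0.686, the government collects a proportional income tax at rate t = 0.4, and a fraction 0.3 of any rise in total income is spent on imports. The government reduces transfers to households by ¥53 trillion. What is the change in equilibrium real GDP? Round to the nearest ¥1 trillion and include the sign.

The transfer change shifts disposable income by −¥53 trillion, so first-round consumption changes by c·ΔTR = 0.686 × (−¥53 trillion) = −¥36.358 trillion.
Expenditure multiplier = 1/(1 − c(1−t) + m) = 1/(1 − 0.686×0.6 + 0.3) = 1/0.8884 ≈ 1.126.
The transfer multiplier is c × k ≈ 0.772, so ΔY = k × (c·ΔTR) = (−¥36.358 trillion) / 0.8884 ≈ −¥41 trillion.

−¥41 trillion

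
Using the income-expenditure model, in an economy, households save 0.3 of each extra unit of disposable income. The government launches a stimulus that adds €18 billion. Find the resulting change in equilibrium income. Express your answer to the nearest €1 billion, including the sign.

+€60 billion

MPC = 1 − MPS = 1 − 0.3 = 0.7.
Spending multiplier = 1/(1 − MPC) = 1/(1 − 0.7) = 1/0.3 ≈ 3.333.
ΔY = k × ΔG = (+€18 billion) / 0.3 = +€60 billion.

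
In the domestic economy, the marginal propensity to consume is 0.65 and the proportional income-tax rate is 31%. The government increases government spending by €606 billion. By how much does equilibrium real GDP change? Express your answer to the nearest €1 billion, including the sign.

+€1,099 billion

Spending multiplier = 1/(1 − c(1−t)) = 1/(1 − 0.65×0.69) = 1/0.5515 ≈ 1.813.
ΔY = k × ΔG = (+€606 billion) / 0.5515 ≈ +€1,099 billion.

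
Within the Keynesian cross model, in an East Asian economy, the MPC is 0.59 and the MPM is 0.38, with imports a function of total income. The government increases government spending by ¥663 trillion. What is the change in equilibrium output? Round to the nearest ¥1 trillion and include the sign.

Government-spending multiplier = 1/(1 − c + m) = 1/(1 − 0.59 + 0.38) = 1/0.79 ≈ 1.266.
ΔY = k × ΔG = (+¥663 trillion) / 0.79 ≈ +¥839 trillion.

+¥839 trillion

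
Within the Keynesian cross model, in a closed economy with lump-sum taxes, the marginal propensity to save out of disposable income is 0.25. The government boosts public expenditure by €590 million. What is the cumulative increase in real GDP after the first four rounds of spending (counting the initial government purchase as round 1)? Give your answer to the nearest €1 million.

€1,613 million

MPC = 1 − MPS = 1 − 0.25 = 0.75.
Round 1 adds ΔG = €590 million; each later round is MPC = 0.75 times the previous.
After 4 rounds: 590 + 442.5 + 331.875 + 248.90625 = ΔG·(1 − c^4)/(1 − c) = 590 × (1 − 0.31640625)/0.25 ≈ €1,613 million.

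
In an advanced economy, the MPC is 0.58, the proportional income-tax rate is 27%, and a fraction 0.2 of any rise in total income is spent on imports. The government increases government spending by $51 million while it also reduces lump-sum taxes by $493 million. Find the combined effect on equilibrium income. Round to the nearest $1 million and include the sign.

Expenditure multiplier = 1/(1 − c(1−t) + m) = 1/(1 − 0.58×0.73 + 0.2) = 1/0.7766 ≈ 1.288.
ΔG contributes k·ΔG = (+$51 million) / 0.7766 ≈ +$65.7 million.
ΔT of −$493 million changes first-round spending by −c·ΔT = +$285.94 million, contributing k·(−c·ΔT) = (+$285.94 million) / 0.7766 ≈ +$368.2 million.
Net ΔY = k(ΔG − c·ΔT) = (+$336.94 million) / 0.7766 ≈ +$434 million.

+$434 million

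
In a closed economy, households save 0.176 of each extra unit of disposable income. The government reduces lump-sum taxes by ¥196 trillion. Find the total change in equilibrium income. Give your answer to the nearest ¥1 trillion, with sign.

MPC = 1 − MPS = 1 − 0.176 = 0.824.
A lump-sum tax change of −¥196 trillion shifts disposable income by +¥196 trillion; first-round consumption changes by −c × ΔT = −0.824 × (−¥196 trillion) = +¥161.504 trillion.
Expenditure multiplier = 1/(1 − MPC) = 1/(1 − 0.824) = 1/0.176 ≈ 5.682.
The tax multiplier is −c × k ≈ −4.682, so ΔY = k × (−c·ΔT) = (+¥161.504 trillion) / 0.176 ≈ +¥918 trillion.

+¥918 trillion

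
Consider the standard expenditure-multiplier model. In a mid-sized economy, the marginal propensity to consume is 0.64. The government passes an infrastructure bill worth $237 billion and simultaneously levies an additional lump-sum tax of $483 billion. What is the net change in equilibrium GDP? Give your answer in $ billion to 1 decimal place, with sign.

Expenditure multiplier = 1/(1 − MPC) = 1/(1 − 0.64) = 1/0.36 ≈ 2.778.
ΔG contributes k·ΔG = (+$237 billion) / 0.36 ≈ +$658.3 billion.
ΔT of +$483 billion changes first-round spending by −c·ΔT = −$309.12 billion, contributing k·(−c·ΔT) = (−$309.12 billion) / 0.36 ≈ −$858.7 billion.
Net ΔY = k(ΔG − c·ΔT) = (−$72.12 billion) / 0.36 ≈ −$200.3 billion.

−$200.3 billion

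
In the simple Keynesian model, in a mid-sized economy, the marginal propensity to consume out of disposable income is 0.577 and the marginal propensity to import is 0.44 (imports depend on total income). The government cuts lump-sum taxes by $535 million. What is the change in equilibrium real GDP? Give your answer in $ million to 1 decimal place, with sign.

A lump-sum tax change of −$535 million shifts disposable income by +$535 million; first-round consumption changes by −c × ΔT = −0.577 × (−$535 million) = +$308.695 million.
Expenditure multiplier = 1/(1 − c + m) = 1/(1 − 0.577 + 0.44) = 1/0.863 ≈ 1.159.
The tax multiplier is −c × k ≈ −0.669, so ΔY = k × (−c·ΔT) = (+$308.695 million) / 0.863 ≈ +$357.7 million.

+$357.7 million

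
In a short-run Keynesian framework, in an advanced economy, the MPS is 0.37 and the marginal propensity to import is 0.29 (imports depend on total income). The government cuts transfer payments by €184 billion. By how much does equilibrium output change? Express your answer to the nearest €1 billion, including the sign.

−€176 billion

MPC = 1 − MPS = 1 − 0.37 = 0.63.
The transfer change shifts disposable income by −€184 billion, so first-round consumption changes by c·ΔTR = 0.63 × (−€184 billion) = −€115.92 billion.
Expenditure multiplier = 1/(1 − c + m) = 1/(1 − 0.63 + 0.29) = 1/0.66 ≈ 1.515.
The transfer multiplier is c × k ≈ 0.955, so ΔY = k × (c·ΔTR) = (−€115.92 billion) / 0.66 ≈ −€176 billion.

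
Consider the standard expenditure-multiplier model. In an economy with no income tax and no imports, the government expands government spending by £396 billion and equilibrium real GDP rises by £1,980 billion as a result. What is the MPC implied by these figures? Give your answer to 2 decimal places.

Implied spending multiplier k = ΔY/ΔG = 1,980/396 = 5.
Since k = 1/(1 − MPC), MPC = 1 − 1/k = 1 − ΔG/ΔY = 1 − 396/1,980 = 0.80.

0.80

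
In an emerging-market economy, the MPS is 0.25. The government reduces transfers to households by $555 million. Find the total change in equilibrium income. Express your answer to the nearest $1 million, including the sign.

MPC = 1 − MPS = 1 − 0.25 = 0.75.
The transfer change shifts disposable income by −$555 million, so first-round consumption changes by c·ΔTR = 0.75 × (−$555 million) = −$416.25 million.
Expenditure multiplier = 1/(1 − MPC) = 1/(1 − 0.75) = 1/0.25 = 4.
The transfer multiplier is c × k = 3, so ΔY = k × (c·ΔTR) = (−$416.25 million) / 0.25 = −$1,665 million.

−$1,665 million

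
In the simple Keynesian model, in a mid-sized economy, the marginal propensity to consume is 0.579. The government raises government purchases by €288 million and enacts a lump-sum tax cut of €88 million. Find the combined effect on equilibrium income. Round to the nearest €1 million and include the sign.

+€805 million

Expenditure multiplier = 1/(1 − MPC) = 1/(1 − 0.579) = 1/0.421 ≈ 2.375.
ΔG contributes k·ΔG = (+€288 million) / 0.421 ≈ +€684.1 million.
ΔT of −€88 million changes first-round spending by −c·ΔT = +€50.952 million, contributing k·(−c·ΔT) = (+€50.952 million) / 0.421 ≈ +€121 million.
Net ΔY = k(ΔG − c·ΔT) = (+€338.952 million) / 0.421 ≈ +€805 million.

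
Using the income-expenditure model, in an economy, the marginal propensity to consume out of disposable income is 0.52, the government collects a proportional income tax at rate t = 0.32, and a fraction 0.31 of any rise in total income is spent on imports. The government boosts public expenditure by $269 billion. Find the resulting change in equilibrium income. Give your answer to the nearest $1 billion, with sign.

+$281 billion

Government-spending multiplier = 1/(1 − c(1−t) + m) = 1/(1 − 0.52×0.68 + 0.31) = 1/0.9564 ≈ 1.046.
ΔY = k × ΔG = (+$269 billion) / 0.9564 ≈ +$281 billion.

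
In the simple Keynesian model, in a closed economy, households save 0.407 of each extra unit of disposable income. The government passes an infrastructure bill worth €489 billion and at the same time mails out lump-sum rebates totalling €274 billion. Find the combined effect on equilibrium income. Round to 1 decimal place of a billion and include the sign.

MPC = 1 − MPS = 1 − 0.407 = 0.593.
Expenditure multiplier = 1/(1 − MPC) = 1/(1 − 0.593) = 1/0.407 ≈ 2.457.
ΔG contributes k·ΔG = (+€489 billion) / 0.407 ≈ +€1,201.5 billion.
ΔT of −€274 billion changes first-round spending by −c·ΔT = +€162.482 billion, contributing k·(−c·ΔT) = (+€162.482 billion) / 0.407 ≈ +€399.2 billion.
Net ΔY = k(ΔG − c·ΔT) = (+€651.482 billion) / 0.407 ≈ +€1,600.7 billion.

+€1,600.7 billion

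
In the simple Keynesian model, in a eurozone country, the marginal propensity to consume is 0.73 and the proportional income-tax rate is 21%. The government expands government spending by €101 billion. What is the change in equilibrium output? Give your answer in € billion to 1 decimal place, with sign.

+€238.6 billion

Expenditure multiplier = 1/(1 − c(1−t)) = 1/(1 − 0.73×0.79) = 1/0.4233 ≈ 2.362.
ΔY = k × ΔG = (+€101 billion) / 0.4233 ≈ +€238.6 billion.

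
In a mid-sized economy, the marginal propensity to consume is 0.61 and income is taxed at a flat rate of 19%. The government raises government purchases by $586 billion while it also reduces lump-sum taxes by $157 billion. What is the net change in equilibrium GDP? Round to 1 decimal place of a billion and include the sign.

Expenditure multiplier = 1/(1 − c(1−t)) = 1/(1 − 0.61×0.81) = 1/0.5059 ≈ 1.977.
ΔG contributes k·ΔG = (+$586 billion) / 0.5059 ≈ +$1,158.3 billion.
ΔT of −$157 billion changes first-round spending by −c·ΔT = +$95.77 billion, contributing k·(−c·ΔT) = (+$95.77 billion) / 0.5059 ≈ +$189.3 billion.
Net ΔY = k(ΔG − c·ΔT) = (+$681.77 billion) / 0.5059 ≈ +$1,347.6 billion.

+$1,347.6 billion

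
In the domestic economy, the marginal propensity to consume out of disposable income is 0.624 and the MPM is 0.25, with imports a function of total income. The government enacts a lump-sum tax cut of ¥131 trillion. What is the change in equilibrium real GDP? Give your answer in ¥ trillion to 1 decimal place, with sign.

+¥130.6 trillion

A lump-sum tax change of −¥131 trillion shifts disposable income by +¥131 trillion; first-round consumption changes by −c × ΔT = −0.624 × (−¥131 trillion) = +¥81.744 trillion.
Expenditure multiplier = 1/(1 − c + m) = 1/(1 − 0.624 + 0.25) = 1/0.626 ≈ 1.597.
The tax multiplier is −c × k ≈ −0.997, so ΔY = k × (−c·ΔT) = (+¥81.744 trillion) / 0.626 ≈ +¥130.6 trillion.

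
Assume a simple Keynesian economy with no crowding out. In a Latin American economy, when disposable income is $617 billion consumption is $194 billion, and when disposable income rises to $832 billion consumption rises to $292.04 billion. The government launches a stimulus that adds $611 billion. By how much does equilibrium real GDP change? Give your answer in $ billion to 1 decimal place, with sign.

+$1,123.2 billion

MPC = ΔC/ΔYd = (292.04 − 194)/(832 − 617) = 98.04/215 = 0.456.
Government-spending multiplier = 1/(1 − MPC) = 1/(1 − 0.456) = 1/0.544 ≈ 1.838.
ΔY = k × ΔG = (+$611 billion) / 0.544 ≈ +$1,123.2 billion.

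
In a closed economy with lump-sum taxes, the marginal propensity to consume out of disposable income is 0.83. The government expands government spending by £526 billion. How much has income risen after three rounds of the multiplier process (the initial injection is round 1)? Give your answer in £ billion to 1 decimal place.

Round 1 adds ΔG = £526 billion; each later round is MPC = 0.83 times the previous.
After 3 rounds: 526 + 436.58 + 362.3614 = ΔG·(1 − c^3)/(1 − c) = 526 × (1 − 0.571787)/0.17 ≈ £1,324.9 billion.

£1,324.9 billion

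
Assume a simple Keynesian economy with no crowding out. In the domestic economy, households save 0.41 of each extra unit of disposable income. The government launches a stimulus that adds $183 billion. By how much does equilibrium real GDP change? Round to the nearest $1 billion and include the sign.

MPC = 1 − MPS = 1 − 0.41 = 0.59.
Spending multiplier = 1/(1 − MPC) = 1/(1 − 0.59) = 1/0.41 ≈ 2.439.
ΔY = k × ΔG = (+$183 billion) / 0.41 ≈ +$446 billion.

+$446 billion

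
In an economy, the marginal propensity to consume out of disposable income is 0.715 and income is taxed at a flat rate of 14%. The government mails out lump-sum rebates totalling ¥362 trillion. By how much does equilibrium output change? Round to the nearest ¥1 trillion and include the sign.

A lump-sum tax change of −¥362 trillion shifts disposable income by +¥362 trillion; first-round consumption changes by −c × ΔT = −0.715 × (−¥362 trillion) = +¥258.83 trillion.
Expenditure multiplier = 1/(1 − c(1−t)) = 1/(1 − 0.715×0.86) = 1/0.3851 ≈ 2.597.
The tax multiplier is −c × k ≈ −1.857, so ΔY = k × (−c·ΔT) = (+¥258.83 trillion) / 0.3851 ≈ +¥672 trillion.

+¥672 trillion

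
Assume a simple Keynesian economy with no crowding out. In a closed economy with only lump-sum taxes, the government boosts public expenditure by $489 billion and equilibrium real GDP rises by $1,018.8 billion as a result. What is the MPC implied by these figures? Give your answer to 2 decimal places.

Implied spending multiplier k = ΔY/ΔG = 1,018.8/489 ≈ 2.0834.
Since k = 1/(1 − MPC), MPC = 1 − 1/k = 1 − ΔG/ΔY = 1 − 489/1,018.8 ≈ 0.52.

0.52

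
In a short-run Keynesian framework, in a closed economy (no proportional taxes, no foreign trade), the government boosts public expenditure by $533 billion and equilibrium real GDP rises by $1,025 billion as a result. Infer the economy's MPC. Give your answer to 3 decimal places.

0.480

Implied spending multiplier k = ΔY/ΔG = 1,025/533 ≈ 1.9231.
Since k = 1/(1 − MPC), MPC = 1 − 1/k = 1 − ΔG/ΔY = 1 − 533/1,025 = 0.480.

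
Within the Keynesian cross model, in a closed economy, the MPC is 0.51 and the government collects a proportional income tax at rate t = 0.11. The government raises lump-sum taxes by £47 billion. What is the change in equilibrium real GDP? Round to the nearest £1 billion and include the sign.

A lump-sum tax change of +£47 billion shifts disposable income by −£47 billion; first-round consumption changes by −c × ΔT = −0.51 × (+£47 billion) = −£23.97 billion.
Expenditure multiplier = 1/(1 − c(1−t)) = 1/(1 − 0.51×0.89) = 1/0.5461 ≈ 1.831.
The tax multiplier is −c × k ≈ −0.934, so ΔY = k × (−c·ΔT) = (−£23.97 billion) / 0.5461 ≈ −£44 billion.

−£44 billion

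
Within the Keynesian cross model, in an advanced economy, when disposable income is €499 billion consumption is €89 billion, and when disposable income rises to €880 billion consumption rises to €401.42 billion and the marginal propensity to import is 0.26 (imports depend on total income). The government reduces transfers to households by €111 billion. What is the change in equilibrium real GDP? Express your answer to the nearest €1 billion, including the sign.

−€207 billion

MPC = ΔC/ΔYd = (401.42 − 89)/(880 − 499) = 312.42/381 = 0.82.
The transfer change shifts disposable income by −€111 billion, so first-round consumption changes by c·ΔTR = 0.82 × (−€111 billion) = −€91.02 billion.
Expenditure multiplier = 1/(1 − c + m) = 1/(1 − 0.82 + 0.26) = 1/0.44 ≈ 2.273.
The transfer multiplier is c × k ≈ 1.864, so ΔY = k × (c·ΔTR) = (−€91.02 billion) / 0.44 ≈ −€207 billion.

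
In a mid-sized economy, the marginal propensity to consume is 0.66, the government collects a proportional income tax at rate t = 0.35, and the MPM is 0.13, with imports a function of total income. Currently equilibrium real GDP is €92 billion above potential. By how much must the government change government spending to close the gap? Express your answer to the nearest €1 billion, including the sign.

−€64 billion

Spending multiplier = 1/(1 − c(1−t) + m) = 1/(1 − 0.66×0.65 + 0.13) = 1/0.701 ≈ 1.427.
Need ΔY = −€92 billion, so ΔG = ΔY/k = (−€92 billion) × 0.701 ≈ −€64 billion.
The government should cut government spending by €64 billion.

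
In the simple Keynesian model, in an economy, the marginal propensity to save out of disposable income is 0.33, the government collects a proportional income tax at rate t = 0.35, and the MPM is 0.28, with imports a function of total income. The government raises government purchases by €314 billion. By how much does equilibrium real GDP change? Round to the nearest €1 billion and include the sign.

MPC = 1 − MPS = 1 − 0.33 = 0.67.
Government-spending multiplier = 1/(1 − c(1−t) + m) = 1/(1 − 0.67×0.65 + 0.28) = 1/0.8445 ≈ 1.184.
ΔY = k × ΔG = (+€314 billion) / 0.8445 ≈ +€372 billion.

+€372 billion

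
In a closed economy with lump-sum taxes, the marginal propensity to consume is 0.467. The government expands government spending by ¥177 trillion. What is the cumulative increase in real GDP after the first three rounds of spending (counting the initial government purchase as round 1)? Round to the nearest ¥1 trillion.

¥298 trillion

Round 1 adds ΔG = ¥177 trillion; each later round is MPC = 0.467 times the previous.
After 3 rounds: 177 + 82.659 + 38.601753 = ΔG·(1 − c^3)/(1 − c) = 177 × (1 − 0.101847563)/0.533 ≈ ¥298 trillion.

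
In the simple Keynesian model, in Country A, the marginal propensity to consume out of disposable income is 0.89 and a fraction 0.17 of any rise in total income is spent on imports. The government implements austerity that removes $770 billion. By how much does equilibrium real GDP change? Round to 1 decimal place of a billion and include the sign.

Government-spending multiplier = 1/(1 − c + m) = 1/(1 − 0.89 + 0.17) = 1/0.28 ≈ 3.571.
ΔY = k × ΔG = (−$770 billion) / 0.28 = −$2,750 billion.

−$2,750.0 billion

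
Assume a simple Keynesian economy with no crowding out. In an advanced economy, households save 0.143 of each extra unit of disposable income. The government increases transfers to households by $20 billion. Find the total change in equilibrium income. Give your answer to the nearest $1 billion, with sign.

+$120 billion

MPC = 1 − MPS = 1 − 0.143 = 0.857.
The transfer change shifts disposable income by +$20 billion, so first-round consumption changes by c·ΔTR = 0.857 × (+$20 billion) = +$17.14 billion.
Expenditure multiplier = 1/(1 − MPC) = 1/(1 − 0.857) = 1/0.143 ≈ 6.993.
The transfer multiplier is c × k ≈ 5.993, so ΔY = k × (c·ΔTR) = (+$17.14 billion) / 0.143 ≈ +$120 billion.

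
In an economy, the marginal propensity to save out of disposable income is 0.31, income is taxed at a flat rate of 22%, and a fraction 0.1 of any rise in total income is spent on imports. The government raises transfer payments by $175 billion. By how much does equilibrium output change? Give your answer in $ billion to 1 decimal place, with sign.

MPC = 1 − MPS = 1 − 0.31 = 0.69.
The transfer change shifts disposable income by +$175 billion, so first-round consumption changes by c·ΔTR = 0.69 × (+$175 billion) = +$120.75 billion.
Expenditure multiplier = 1/(1 − c(1−t) + m) = 1/(1 − 0.69×0.78 + 0.1) = 1/0.5618 ≈ 1.78.
The transfer multiplier is c × k ≈ 1.228, so ΔY = k × (c·ΔTR) = (+$120.75 billion) / 0.5618 ≈ +$214.9 billion.

+$214.9 billion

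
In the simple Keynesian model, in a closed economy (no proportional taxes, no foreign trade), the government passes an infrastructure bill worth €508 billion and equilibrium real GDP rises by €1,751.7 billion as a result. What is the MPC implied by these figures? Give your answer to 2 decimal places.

Implied spending multiplier k = ΔY/ΔG = 1,751.7/508 ≈ 3.4482.
Since k = 1/(1 − MPC), MPC = 1 − 1/k = 1 − ΔG/ΔY = 1 − 508/1,751.7 ≈ 0.71.

0.71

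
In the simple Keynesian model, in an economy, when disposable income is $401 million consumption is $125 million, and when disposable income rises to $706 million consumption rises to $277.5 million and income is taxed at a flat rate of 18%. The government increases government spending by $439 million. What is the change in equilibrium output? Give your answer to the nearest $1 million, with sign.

MPC = ΔC/ΔYd = (277.5 − 125)/(706 − 401) = 152.5/305 = 0.5.
Government-spending multiplier = 1/(1 − c(1−t)) = 1/(1 − 0.5×0.82) = 1/0.59 ≈ 1.695.
ΔY = k × ΔG = (+$439 million) / 0.59 ≈ +$744 million.

+$744 million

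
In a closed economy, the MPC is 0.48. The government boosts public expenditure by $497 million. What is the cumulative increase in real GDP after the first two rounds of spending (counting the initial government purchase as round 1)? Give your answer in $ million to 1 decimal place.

Round 1 adds ΔG = $497 million; each later round is MPC = 0.48 times the previous.
After 2 rounds: 497 + 238.56 = ΔG·(1 − c^2)/(1 − c) = 497 × (1 − 0.2304)/0.52 ≈ $735.6 million.

$735.6 million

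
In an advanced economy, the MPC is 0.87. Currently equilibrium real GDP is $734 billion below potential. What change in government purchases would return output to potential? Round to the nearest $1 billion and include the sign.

Spending multiplier = 1/(1 − MPC) = 1/(1 − 0.87) = 1/0.13 ≈ 7.692.
Need ΔY = +$734 billion, so ΔG = ΔY/k = (+$734 billion) × 0.13 ≈ +$95 billion.
The government should increase government purchases by $95 billion.

+$95 billion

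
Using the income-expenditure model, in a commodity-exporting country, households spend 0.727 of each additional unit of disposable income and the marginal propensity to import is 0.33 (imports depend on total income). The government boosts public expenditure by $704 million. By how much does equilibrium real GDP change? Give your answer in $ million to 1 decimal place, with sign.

+$1,167.5 million

Spending multiplier = 1/(1 − c + m) = 1/(1 − 0.727 + 0.33) = 1/0.603 ≈ 1.658.
ΔY = k × ΔG = (+$704 million) / 0.603 ≈ +$1,167.5 million.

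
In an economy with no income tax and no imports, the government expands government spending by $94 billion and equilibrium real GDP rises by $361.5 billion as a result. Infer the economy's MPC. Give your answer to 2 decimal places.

Implied spending multiplier k = ΔY/ΔG = 361.5/94 ≈ 3.8457.
Since k = 1/(1 − MPC), MPC = 1 − 1/k = 1 − ΔG/ΔY = 1 − 94/361.5 ≈ 0.74.

0.74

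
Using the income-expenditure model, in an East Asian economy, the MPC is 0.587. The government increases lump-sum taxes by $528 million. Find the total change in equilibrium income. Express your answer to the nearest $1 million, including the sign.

−$750 million

A lump-sum tax change of +$528 million shifts disposable income by −$528 million; first-round consumption changes by −c × ΔT = −0.587 × (+$528 million) = −$309.936 million.
Expenditure multiplier = 1/(1 − MPC) = 1/(1 − 0.587) = 1/0.413 ≈ 2.421.
The tax multiplier is −c × k ≈ −1.421, so ΔY = k × (−c·ΔT) = (−$309.936 million) / 0.413 ≈ −$750 million.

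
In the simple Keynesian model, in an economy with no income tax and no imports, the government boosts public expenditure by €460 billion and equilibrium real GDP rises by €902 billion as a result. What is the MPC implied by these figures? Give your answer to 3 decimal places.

0.490

Implied spending multiplier k = ΔY/ΔG = 902/460 ≈ 1.9609.
Since k = 1/(1 − MPC), MPC = 1 − 1/k = 1 − ΔG/ΔY = 1 − 460/902 ≈ 0.490.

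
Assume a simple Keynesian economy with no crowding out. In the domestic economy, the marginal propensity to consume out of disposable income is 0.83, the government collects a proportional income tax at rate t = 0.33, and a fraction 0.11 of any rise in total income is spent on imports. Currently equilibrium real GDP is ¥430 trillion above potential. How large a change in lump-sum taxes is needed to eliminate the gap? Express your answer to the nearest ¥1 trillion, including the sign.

+¥287 trillion

Spending multiplier = 1/(1 − c(1−t) + m) = 1/(1 − 0.83×0.67 + 0.11) = 1/0.5539 ≈ 1.805.
Tax multiplier = −c·k = −0.83/0.5539 ≈ −1.498. Need ΔY = −¥430 trillion, so ΔT = ΔY/(−c·k) = −(−¥430 trillion) × 0.5539 / 0.83 ≈ +¥287 trillion.
The government should raise lump-sum taxes by ¥287 trillion.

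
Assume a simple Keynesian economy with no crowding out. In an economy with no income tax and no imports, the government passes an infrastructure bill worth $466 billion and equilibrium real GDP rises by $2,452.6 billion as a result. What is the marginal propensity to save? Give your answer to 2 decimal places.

Implied spending multiplier k = ΔY/ΔG = 2,452.6/466 ≈ 5.2631.
Since k = 1/(1 − MPC), MPC = 1 − 1/k = 1 − ΔG/ΔY = 1 − 466/2,452.6 ≈ 0.81.
MPS = 1 − MPC = 0.19.

0.19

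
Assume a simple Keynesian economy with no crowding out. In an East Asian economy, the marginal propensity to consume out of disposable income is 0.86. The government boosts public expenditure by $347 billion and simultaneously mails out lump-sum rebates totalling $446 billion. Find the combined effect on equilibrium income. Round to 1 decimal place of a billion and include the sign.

+$5,218.3 billion

Expenditure multiplier = 1/(1 − MPC) = 1/(1 − 0.86) = 1/0.14 ≈ 7.143.
ΔG contributes k·ΔG = (+$347 billion) / 0.14 ≈ +$2,478.6 billion.
ΔT of −$446 billion changes first-round spending by −c·ΔT = +$383.56 billion, contributing k·(−c·ΔT) = (+$383.56 billion) / 0.14 ≈ +$2,739.7 billion.
Net ΔY = k(ΔG − c·ΔT) = (+$730.56 billion) / 0.14 ≈ +$5,218.3 billion.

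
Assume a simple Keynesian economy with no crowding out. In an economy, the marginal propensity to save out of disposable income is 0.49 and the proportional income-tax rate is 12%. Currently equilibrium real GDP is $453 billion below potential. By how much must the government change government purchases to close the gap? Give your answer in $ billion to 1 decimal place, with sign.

MPC = 1 − MPS = 1 − 0.49 = 0.51.
Spending multiplier = 1/(1 − c(1−t)) = 1/(1 − 0.51×0.88) = 1/0.5512 ≈ 1.814.
Need ΔY = +$453 billion, so ΔG = ΔY/k = (+$453 billion) × 0.5512 ≈ +$249.7 billion.
The government should increase government purchases by $249.7 billion.

+$249.7 billion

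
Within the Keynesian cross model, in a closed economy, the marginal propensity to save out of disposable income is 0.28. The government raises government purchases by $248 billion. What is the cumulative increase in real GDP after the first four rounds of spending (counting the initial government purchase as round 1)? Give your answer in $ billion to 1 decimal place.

$647.7 billion

MPC = 1 − MPS = 1 − 0.28 = 0.72.
Round 1 adds ΔG = $248 billion; each later round is MPC = 0.72 times the previous.
After 4 rounds: 248 + 178.56 + 128.5632 + 92.565504 = ΔG·(1 − c^4)/(1 − c) = 248 × (1 − 0.26873856)/0.28 ≈ $647.7 billion.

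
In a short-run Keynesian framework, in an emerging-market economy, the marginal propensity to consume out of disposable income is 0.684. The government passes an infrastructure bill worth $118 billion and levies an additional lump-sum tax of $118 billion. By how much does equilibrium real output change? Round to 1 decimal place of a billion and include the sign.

Expenditure multiplier = 1/(1 − MPC) = 1/(1 − 0.684) = 1/0.316 ≈ 3.165.
ΔG contributes k·ΔG = (+$118 billion) / 0.316 ≈ +$373.4 billion.
ΔT of +$118 billion changes first-round spending by −c·ΔT = −$80.712 billion, contributing k·(−c·ΔT) = (−$80.712 billion) / 0.316 ≈ −$255.4 billion.
With ΔG = ΔT and no other leakages, the balanced-budget multiplier is 1, so ΔY = ΔG = +$118 billion.

+$118.0 billion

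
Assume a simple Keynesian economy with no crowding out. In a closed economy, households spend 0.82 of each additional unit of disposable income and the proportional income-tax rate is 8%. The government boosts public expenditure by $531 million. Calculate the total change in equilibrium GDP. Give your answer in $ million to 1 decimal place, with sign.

+$2,162.1 million

Spending multiplier = 1/(1 − c(1−t)) = 1/(1 − 0.82×0.92) = 1/0.2456 ≈ 4.072.
ΔY = k × ΔG = (+$531 million) / 0.2456 ≈ +$2,162.1 million.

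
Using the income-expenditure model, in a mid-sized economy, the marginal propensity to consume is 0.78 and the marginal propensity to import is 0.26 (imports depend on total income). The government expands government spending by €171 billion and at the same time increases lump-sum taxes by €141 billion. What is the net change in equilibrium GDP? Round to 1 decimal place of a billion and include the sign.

Expenditure multiplier = 1/(1 − c + m) = 1/(1 − 0.78 + 0.26) = 1/0.48 ≈ 2.083.
ΔG contributes k·ΔG = (+€171 billion) / 0.48 ≈ +€356.3 billion.
ΔT of +€141 billion changes first-round spending by −c·ΔT = −€109.98 billion, contributing k·(−c·ΔT) = (−€109.98 billion) / 0.48 ≈ −€229.1 billion.
Net ΔY = k(ΔG − c·ΔT) = (+€61.02 billion) / 0.48 ≈ +€127.1 billion.

+€127.1 billion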